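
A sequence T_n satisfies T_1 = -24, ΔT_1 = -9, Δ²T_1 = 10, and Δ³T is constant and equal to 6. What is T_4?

Build the table forward from the leading diagonal:
Δ³: 6  6  6  6
Δ²: 10  16  22  28
Δ: -9  1  17  39
T: -24  -33  -32  -15

-15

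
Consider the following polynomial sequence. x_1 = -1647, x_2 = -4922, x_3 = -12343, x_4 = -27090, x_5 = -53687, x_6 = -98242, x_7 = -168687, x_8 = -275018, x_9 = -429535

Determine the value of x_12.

-1344802

Δ: -3275, -7421, -14747, -26597, -44555, -70445, -106331, -154517
Δ²: -4146, -7326, -11850, -17958, -25890, -35886, -48186
Δ³: -3180, -4524, -6108, -7932, -9996, -12300
Δ⁴: -1344, -1584, -1824, -2064, -2304
Δ⁵: -240, -240, -240, -240
Fifth differences constant at -240.
-2304 − 240 = -2544;  -12300 − 2544 = -14844;  -48186 − 14844 = -63030;  -154517 − 63030 = -217547;  -429535 − 217547 = -647082
-2544 − 240 = -2784;  -14844 − 2784 = -17628;  -63030 − 17628 = -80658;  -217547 − 80658 = -298205;  -647082 − 298205 = -945287
-2784 − 240 = -3024;  -17628 − 3024 = -20652;  -80658 − 20652 = -101310;  -298205 − 101310 = -399515;  -945287 − 399515 = -1344802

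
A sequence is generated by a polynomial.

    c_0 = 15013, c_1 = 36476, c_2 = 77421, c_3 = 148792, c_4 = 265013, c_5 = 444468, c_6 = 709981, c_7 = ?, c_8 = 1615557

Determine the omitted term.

Using the first 7 terms:
21463, 40945, 71371, 116221, 179455, 265513
19482, 30426, 44850, 63234, 86058
10944, 14424, 18384, 22824
3480, 3960, 4440
480, 480
Constant fifth difference = 480.
Extend forward: 4440 + 480 = 4920;  22824 + 4920 = 27744;  86058 + 27744 = 113802;  265513 + 113802 = 379315;  709981 + 379315 = 1089296

1089296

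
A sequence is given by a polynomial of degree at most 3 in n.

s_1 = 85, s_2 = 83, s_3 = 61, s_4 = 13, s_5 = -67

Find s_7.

D1: -2, -22, -48, -80
D2: -20, -26, -32
D3: -6, -6
Constant third difference = -6, so extend:
-32 − 6 = -38;  -80 − 38 = -118;  -67 − 118 = -185
-38 − 6 = -44;  -118 − 44 = -162;  -185 − 162 = -347

-347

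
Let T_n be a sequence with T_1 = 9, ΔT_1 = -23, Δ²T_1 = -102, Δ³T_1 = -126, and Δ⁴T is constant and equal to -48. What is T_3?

-139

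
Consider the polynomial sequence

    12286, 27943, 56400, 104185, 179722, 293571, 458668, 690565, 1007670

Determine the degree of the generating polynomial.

D1: 15657, 28457, 47785, 75537, 113849, 165097, 231897, 317105
D2: 12800, 19328, 27752, 38312, 51248, 66800, 85208
D3: 6528, 8424, 10560, 12936, 15552, 18408
D4: 1896, 2136, 2376, 2616, 2856
D5: 240, 240, 240, 240
The fifth differences are constant, so the polynomial has degree 5.

5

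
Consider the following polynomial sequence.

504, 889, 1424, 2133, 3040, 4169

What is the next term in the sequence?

First differences: 385, 535, 709, 907, 1129
Second differences: 150, 174, 198, 222
Third differences: 24, 24, 24
The third differences are constant (24).
222 + 24 = 246;  1129 + 246 = 1375;  4169 + 1375 = 5544

5544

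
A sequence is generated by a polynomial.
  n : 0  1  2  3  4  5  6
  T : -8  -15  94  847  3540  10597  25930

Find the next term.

-7, 109, 753, 2693, 7057, 15333
116, 644, 1940, 4364, 8276
528, 1296, 2424, 3912
768, 1128, 1488
360, 360
Fifth differences constant at 360.
1488 + 360 = 1848;  3912 + 1848 = 5760;  8276 + 5760 = 14036;  15333 + 14036 = 29369;  25930 + 29369 = 55299

55299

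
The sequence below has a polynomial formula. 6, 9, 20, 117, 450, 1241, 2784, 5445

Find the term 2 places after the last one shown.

First differences: 3, 11, 97, 333, 791, 1543, 2661
Second differences: 8, 86, 236, 458, 752, 1118
Third differences: 78, 150, 222, 294, 366
Fourth differences: 72, 72, 72, 72
Fourth differences constant at 72.
366 + 72 = 438;  1118 + 438 = 1556;  2661 + 1556 = 4217;  5445 + 4217 = 9662
438 + 72 = 510;  1556 + 510 = 2066;  4217 + 2066 = 6283;  9662 + 6283 = 15945

15945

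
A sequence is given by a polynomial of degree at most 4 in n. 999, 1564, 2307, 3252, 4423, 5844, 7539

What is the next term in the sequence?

D1: 565 , 743 , 945 , 1171 , 1421 , 1695
D2: 178 , 202 , 226 , 250 , 274
D3: 24 , 24 , 24 , 24
Constant third difference = 24, so extend:
274 + 24 = 298;  1695 + 298 = 1993;  7539 + 1993 = 9532

9532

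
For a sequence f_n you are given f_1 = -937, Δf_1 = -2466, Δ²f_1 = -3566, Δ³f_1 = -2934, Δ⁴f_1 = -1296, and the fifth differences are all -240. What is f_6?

-84987

Build the table forward from the leading diagonal:
Fifth differences: -240, -240, -240, -240, -240, -240
Fourth differences: -1296, -1536, -1776, -2016, -2256, -2496
Third differences: -2934, -4230, -5766, -7542, -9558, -11814
Second differences: -3566, -6500, -10730, -16496, -24038, -33596
First differences: -2466, -6032, -12532, -23262, -39758, -63796
f: -937, -3403, -9435, -21967, -45229, -84987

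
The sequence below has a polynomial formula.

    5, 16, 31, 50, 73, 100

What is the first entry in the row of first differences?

11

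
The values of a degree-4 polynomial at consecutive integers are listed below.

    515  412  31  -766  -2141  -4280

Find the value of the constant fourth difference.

-24

D1: -103, -381, -797, -1375, -2139
D2: -278, -416, -578, -764
D3: -138, -162, -186
D4: -24, -24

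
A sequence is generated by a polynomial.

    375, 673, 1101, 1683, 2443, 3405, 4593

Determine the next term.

Δ: 298  428  582  760  962  1188
Δ²: 130  154  178  202  226
Δ³: 24  24  24  24
Constant third difference = 24, so extend:
226 + 24 = 250;  1188 + 250 = 1438;  4593 + 1438 = 6031

6031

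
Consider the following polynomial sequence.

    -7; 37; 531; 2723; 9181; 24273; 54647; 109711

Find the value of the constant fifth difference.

480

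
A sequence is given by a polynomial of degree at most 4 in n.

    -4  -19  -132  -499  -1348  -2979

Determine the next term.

-5764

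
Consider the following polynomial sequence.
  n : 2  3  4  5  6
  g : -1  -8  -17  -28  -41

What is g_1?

4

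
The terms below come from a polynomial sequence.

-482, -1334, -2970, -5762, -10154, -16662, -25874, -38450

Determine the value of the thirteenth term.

-179930

First differences: -852 , -1636 , -2792 , -4392 , -6508 , -9212 , -12576
Second differences: -784 , -1156 , -1600 , -2116 , -2704 , -3364
Third differences: -372 , -444 , -516 , -588 , -660
Fourth differences: -72 , -72 , -72 , -72
The fourth differences are constant (-72).
-660 − 72 = -732;  -3364 − 732 = -4096;  -12576 − 4096 = -16672;  -38450 − 16672 = -55122
-732 − 72 = -804;  -4096 − 804 = -4900;  -16672 − 4900 = -21572;  -55122 − 21572 = -76694
-804 − 72 = -876;  -4900 − 876 = -5776;  -21572 − 5776 = -27348;  -76694 − 27348 = -104042
-876 − 72 = -948;  -5776 − 948 = -6724;  -27348 − 6724 = -34072;  -104042 − 34072 = -138114
-948 − 72 = -1020;  -6724 − 1020 = -7744;  -34072 − 7744 = -41816;  -138114 − 41816 = -179930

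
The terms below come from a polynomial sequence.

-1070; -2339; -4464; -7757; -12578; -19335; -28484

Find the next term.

-40529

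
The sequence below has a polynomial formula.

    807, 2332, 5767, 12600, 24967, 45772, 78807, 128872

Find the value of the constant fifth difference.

First differences: 1525, 3435, 6833, 12367, 20805, 33035, 50065
Second differences: 1910, 3398, 5534, 8438, 12230, 17030
Third differences: 1488, 2136, 2904, 3792, 4800
Fourth differences: 648, 768, 888, 1008
Fifth differences: 120, 120, 120

120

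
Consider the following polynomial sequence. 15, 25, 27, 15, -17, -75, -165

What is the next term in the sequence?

-293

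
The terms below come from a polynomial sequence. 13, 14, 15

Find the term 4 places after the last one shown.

1, 1
First differences constant at 1.
15 + 1 = 16
16 + 1 = 17
17 + 1 = 18
18 + 1 = 19

19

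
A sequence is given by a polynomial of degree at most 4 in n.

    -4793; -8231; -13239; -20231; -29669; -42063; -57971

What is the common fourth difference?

-48

D1: -3438, -5008, -6992, -9438, -12394, -15908
D2: -1570, -1984, -2446, -2956, -3514
D3: -414, -462, -510, -558
D4: -48, -48, -48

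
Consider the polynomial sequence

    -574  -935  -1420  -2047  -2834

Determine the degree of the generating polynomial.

First differences: -361, -485, -627, -787
Second differences: -124, -142, -160
Third differences: -18, -18
The third differences are constant, so the polynomial has degree 3.

3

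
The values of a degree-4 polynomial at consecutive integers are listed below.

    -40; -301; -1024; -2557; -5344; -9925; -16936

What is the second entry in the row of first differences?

Δ: -261, -723, -1533, -2787, -4581, -7011
Δ²: -462, -810, -1254, -1794, -2430
Δ³: -348, -444, -540, -636
Δ⁴: -96, -96, -96

-723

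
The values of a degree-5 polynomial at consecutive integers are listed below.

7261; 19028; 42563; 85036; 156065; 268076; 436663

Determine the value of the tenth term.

1492900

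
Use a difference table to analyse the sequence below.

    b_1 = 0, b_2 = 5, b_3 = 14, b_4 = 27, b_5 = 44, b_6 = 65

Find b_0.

-1

Δ: 5  9  13  17  21
Δ²: 4  4  4  4
The second differences are constant at 4.
Work back: 5 − 4 = 1;  0 − 1 = -1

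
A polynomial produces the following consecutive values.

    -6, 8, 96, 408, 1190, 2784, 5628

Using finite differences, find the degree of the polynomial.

4

Δ: 14, 88, 312, 782, 1594, 2844
Δ²: 74, 224, 470, 812, 1250
Δ³: 150, 246, 342, 438
Δ⁴: 96, 96, 96
The fourth differences are constant, so the polynomial has degree 4.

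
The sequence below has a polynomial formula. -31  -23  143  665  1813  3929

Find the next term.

7427

First differences: 8, 166, 522, 1148, 2116
Second differences: 158, 356, 626, 968
Third differences: 198, 270, 342
Fourth differences: 72, 72
Fourth differences constant at 72.
342 + 72 = 414;  968 + 414 = 1382;  2116 + 1382 = 3498;  3929 + 3498 = 7427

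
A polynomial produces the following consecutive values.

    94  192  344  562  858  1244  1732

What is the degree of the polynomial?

Δ: 98, 152, 218, 296, 386, 488
Δ²: 54, 66, 78, 90, 102
Δ³: 12, 12, 12, 12
The third differences are constant, so the polynomial has degree 3.

3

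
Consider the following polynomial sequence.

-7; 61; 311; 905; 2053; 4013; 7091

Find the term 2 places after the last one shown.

D1: 68, 250, 594, 1148, 1960, 3078
D2: 182, 344, 554, 812, 1118
D3: 162, 210, 258, 306
D4: 48, 48, 48
Fourth differences constant at 48.
306 + 48 = 354;  1118 + 354 = 1472;  3078 + 1472 = 4550;  7091 + 4550 = 11641
354 + 48 = 402;  1472 + 402 = 1874;  4550 + 1874 = 6424;  11641 + 6424 = 18065

18065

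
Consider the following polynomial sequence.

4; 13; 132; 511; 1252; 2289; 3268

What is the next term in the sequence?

3427

First differences: 9  119  379  741  1037  979
Second differences: 110  260  362  296  -58
Third differences: 150  102  -66  -354
Fourth differences: -48  -168  -288
Fifth differences: -120  -120
Constant fifth difference = -120, so extend:
-288 − 120 = -408;  -354 − 408 = -762;  -58 − 762 = -820;  979 − 820 = 159;  3268 + 159 = 3427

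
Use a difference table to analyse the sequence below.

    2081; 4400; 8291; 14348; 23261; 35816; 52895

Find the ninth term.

2319, 3891, 6057, 8913, 12555, 17079
1572, 2166, 2856, 3642, 4524
594, 690, 786, 882
96, 96, 96
The fourth differences are constant (96).
882 + 96 = 978;  4524 + 978 = 5502;  17079 + 5502 = 22581;  52895 + 22581 = 75476
978 + 96 = 1074;  5502 + 1074 = 6576;  22581 + 6576 = 29157;  75476 + 29157 = 104633

104633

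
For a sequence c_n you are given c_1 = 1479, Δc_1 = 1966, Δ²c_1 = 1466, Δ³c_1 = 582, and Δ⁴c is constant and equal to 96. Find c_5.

Build the table forward from the leading diagonal:
Fourth differences: 96, 96, 96, 96, 96
Third differences: 582, 678, 774, 870, 966
Second differences: 1466, 2048, 2726, 3500, 4370
First differences: 1966, 3432, 5480, 8206, 11706
c: 1479, 3445, 6877, 12357, 20563

20563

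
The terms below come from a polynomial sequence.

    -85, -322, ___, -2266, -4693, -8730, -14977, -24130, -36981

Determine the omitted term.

Using the last 6 terms:
First differences: -2427, -4037, -6247, -9153, -12851
Second differences: -1610, -2210, -2906, -3698
Third differences: -600, -696, -792
Fourth differences: -96, -96
Constant fourth difference = -96.
Extend backward: -600 + 96 = -504;  -1610 + 504 = -1106;  -2427 + 1106 = -1321;  -2266 + 1321 = -945

-945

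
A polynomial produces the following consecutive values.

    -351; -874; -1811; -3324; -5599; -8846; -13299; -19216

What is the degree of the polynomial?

4

D1: -523, -937, -1513, -2275, -3247, -4453, -5917
D2: -414, -576, -762, -972, -1206, -1464
D3: -162, -186, -210, -234, -258
D4: -24, -24, -24, -24
The fourth differences are constant, so the polynomial has degree 4.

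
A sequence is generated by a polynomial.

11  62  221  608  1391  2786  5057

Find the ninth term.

51, 159, 387, 783, 1395, 2271
108, 228, 396, 612, 876
120, 168, 216, 264
48, 48, 48
Constant fourth difference = 48, so extend:
264 + 48 = 312;  876 + 312 = 1188;  2271 + 1188 = 3459;  5057 + 3459 = 8516
312 + 48 = 360;  1188 + 360 = 1548;  3459 + 1548 = 5007;  8516 + 5007 = 13523

13523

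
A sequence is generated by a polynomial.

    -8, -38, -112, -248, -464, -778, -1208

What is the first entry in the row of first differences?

-30

First differences: -30, -74, -136, -216, -314, -430
Second differences: -44, -62, -80, -98, -116
Third differences: -18, -18, -18, -18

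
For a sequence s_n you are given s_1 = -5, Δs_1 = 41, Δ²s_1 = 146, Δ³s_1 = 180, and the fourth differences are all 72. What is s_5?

Build the table forward from the leading diagonal:
Δ⁴: 72  72  72  72  72
Δ³: 180  252  324  396  468
Δ²: 146  326  578  902  1298
Δ: 41  187  513  1091  1993
s: -5  36  223  736  1827

1827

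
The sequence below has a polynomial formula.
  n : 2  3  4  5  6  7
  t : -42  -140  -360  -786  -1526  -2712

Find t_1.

D1: -98  -220  -426  -740  -1186
D2: -122  -206  -314  -446
D3: -84  -108  -132
D4: -24  -24
The fourth differences are constant at -24.
Work back: -84 + 24 = -60;  -122 + 60 = -62;  -98 + 62 = -36;  -42 + 36 = -6

-6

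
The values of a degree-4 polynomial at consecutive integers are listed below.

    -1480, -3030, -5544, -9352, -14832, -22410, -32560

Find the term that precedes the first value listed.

-612

Δ: -1550  -2514  -3808  -5480  -7578  -10150
Δ²: -964  -1294  -1672  -2098  -2572
Δ³: -330  -378  -426  -474
Δ⁴: -48  -48  -48
The fourth differences are constant at -48.
Work back: -330 + 48 = -282;  -964 + 282 = -682;  -1550 + 682 = -868;  -1480 + 868 = -612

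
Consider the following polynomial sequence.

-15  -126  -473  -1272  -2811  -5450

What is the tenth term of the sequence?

-36726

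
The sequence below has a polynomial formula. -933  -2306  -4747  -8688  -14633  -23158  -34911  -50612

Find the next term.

-71053

D1: -1373, -2441, -3941, -5945, -8525, -11753, -15701
D2: -1068, -1500, -2004, -2580, -3228, -3948
D3: -432, -504, -576, -648, -720
D4: -72, -72, -72, -72
The fourth differences are constant (-72).
-720 − 72 = -792;  -3948 − 792 = -4740;  -15701 − 4740 = -20441;  -50612 − 20441 = -71053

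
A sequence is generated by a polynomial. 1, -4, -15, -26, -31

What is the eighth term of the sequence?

50

D1: -5 , -11 , -11 , -5
D2: -6 , 0 , 6
D3: 6 , 6
The third differences are constant (6).
6 + 6 = 12;  -5 + 12 = 7;  -31 + 7 = -24
12 + 6 = 18;  7 + 18 = 25;  -24 + 25 = 1
18 + 6 = 24;  25 + 24 = 49;  1 + 49 = 50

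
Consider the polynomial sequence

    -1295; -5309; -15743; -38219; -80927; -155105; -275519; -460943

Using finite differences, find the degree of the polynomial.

First differences: -4014, -10434, -22476, -42708, -74178, -120414, -185424
Second differences: -6420, -12042, -20232, -31470, -46236, -65010
Third differences: -5622, -8190, -11238, -14766, -18774
Fourth differences: -2568, -3048, -3528, -4008
Fifth differences: -480, -480, -480
The fifth differences are constant, so the polynomial has degree 5.

5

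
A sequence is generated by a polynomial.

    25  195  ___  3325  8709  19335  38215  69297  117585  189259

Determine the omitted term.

987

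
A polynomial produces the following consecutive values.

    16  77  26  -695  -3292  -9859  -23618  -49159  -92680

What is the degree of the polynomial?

5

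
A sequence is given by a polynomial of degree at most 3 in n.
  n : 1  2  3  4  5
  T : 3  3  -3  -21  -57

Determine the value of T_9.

Δ: 0 , -6 , -18 , -36
Δ²: -6 , -12 , -18
Δ³: -6 , -6
The third differences are constant (-6).
-18 − 6 = -24;  -36 − 24 = -60;  -57 − 60 = -117
-24 − 6 = -30;  -60 − 30 = -90;  -117 − 90 = -207
-30 − 6 = -36;  -90 − 36 = -126;  -207 − 126 = -333
-36 − 6 = -42;  -126 − 42 = -168;  -333 − 168 = -501

-501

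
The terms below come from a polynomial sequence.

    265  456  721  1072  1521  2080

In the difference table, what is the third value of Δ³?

First differences: 191, 265, 351, 449, 559
Second differences: 74, 86, 98, 110
Third differences: 12, 12, 12

12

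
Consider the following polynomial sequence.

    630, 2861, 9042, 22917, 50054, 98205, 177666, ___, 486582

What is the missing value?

301637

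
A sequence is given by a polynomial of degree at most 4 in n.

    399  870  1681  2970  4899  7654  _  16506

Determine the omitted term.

11445

Using the first 6 terms:
471, 811, 1289, 1929, 2755
340, 478, 640, 826
138, 162, 186
24, 24
Constant fourth difference = 24.
Extend forward: 186 + 24 = 210;  826 + 210 = 1036;  2755 + 1036 = 3791;  7654 + 3791 = 11445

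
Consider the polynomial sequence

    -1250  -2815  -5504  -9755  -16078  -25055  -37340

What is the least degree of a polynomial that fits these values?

4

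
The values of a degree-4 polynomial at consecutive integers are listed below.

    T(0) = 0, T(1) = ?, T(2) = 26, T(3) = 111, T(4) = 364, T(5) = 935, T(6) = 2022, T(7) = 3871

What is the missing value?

7

Using the last 6 terms:
Δ: 85  253  571  1087  1849
Δ²: 168  318  516  762
Δ³: 150  198  246
Δ⁴: 48  48
Constant fourth difference = 48.
Extend backward: 150 − 48 = 102;  168 − 102 = 66;  85 − 66 = 19;  26 − 19 = 7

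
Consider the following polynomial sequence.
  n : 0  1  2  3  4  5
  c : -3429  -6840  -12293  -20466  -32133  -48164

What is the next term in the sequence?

-69525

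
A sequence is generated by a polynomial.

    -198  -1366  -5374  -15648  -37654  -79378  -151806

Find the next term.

-269404

Δ: -1168, -4008, -10274, -22006, -41724, -72428
Δ²: -2840, -6266, -11732, -19718, -30704
Δ³: -3426, -5466, -7986, -10986
Δ⁴: -2040, -2520, -3000
Δ⁵: -480, -480
Constant fifth difference = -480, so extend:
-3000 − 480 = -3480;  -10986 − 3480 = -14466;  -30704 − 14466 = -45170;  -72428 − 45170 = -117598;  -151806 − 117598 = -269404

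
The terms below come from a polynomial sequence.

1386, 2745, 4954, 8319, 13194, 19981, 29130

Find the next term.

41139

First differences: 1359, 2209, 3365, 4875, 6787, 9149
Second differences: 850, 1156, 1510, 1912, 2362
Third differences: 306, 354, 402, 450
Fourth differences: 48, 48, 48
Fourth differences constant at 48.
450 + 48 = 498;  2362 + 498 = 2860;  9149 + 2860 = 12009;  29130 + 12009 = 41139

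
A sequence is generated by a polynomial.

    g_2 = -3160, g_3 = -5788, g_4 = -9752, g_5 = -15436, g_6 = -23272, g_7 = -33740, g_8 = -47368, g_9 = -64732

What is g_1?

Δ: -2628  -3964  -5684  -7836  -10468  -13628  -17364
Δ²: -1336  -1720  -2152  -2632  -3160  -3736
Δ³: -384  -432  -480  -528  -576
Δ⁴: -48  -48  -48  -48
The fourth differences are constant at -48.
Work back: -384 + 48 = -336;  -1336 + 336 = -1000;  -2628 + 1000 = -1628;  -3160 + 1628 = -1532

-1532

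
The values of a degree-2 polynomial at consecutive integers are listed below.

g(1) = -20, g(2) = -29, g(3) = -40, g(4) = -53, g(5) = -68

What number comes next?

-9  -11  -13  -15
-2  -2  -2
Second differences constant at -2.
-15 − 2 = -17;  -68 − 17 = -85

-85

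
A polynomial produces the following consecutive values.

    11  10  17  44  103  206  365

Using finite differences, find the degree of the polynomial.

3

-1, 7, 27, 59, 103, 159
8, 20, 32, 44, 56
12, 12, 12, 12
The third differences are constant, so the polynomial has degree 3.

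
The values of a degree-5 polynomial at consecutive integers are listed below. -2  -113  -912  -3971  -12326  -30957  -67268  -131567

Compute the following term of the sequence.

D1: -111, -799, -3059, -8355, -18631, -36311, -64299
D2: -688, -2260, -5296, -10276, -17680, -27988
D3: -1572, -3036, -4980, -7404, -10308
D4: -1464, -1944, -2424, -2904
D5: -480, -480, -480
The fifth differences are constant (-480).
-2904 − 480 = -3384;  -10308 − 3384 = -13692;  -27988 − 13692 = -41680;  -64299 − 41680 = -105979;  -131567 − 105979 = -237546

-237546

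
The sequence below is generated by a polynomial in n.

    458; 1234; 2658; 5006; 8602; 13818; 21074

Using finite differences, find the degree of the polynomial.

D1: 776, 1424, 2348, 3596, 5216, 7256
D2: 648, 924, 1248, 1620, 2040
D3: 276, 324, 372, 420
D4: 48, 48, 48
The fourth differences are constant, so the polynomial has degree 4.

4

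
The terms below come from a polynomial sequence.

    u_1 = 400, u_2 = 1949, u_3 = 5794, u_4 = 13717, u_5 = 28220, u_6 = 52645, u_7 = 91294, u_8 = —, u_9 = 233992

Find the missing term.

Using the first 7 terms:
1549  3845  7923  14503  24425  38649
2296  4078  6580  9922  14224
1782  2502  3342  4302
720  840  960
120  120
Constant fifth difference = 120.
Extend forward: 960 + 120 = 1080;  4302 + 1080 = 5382;  14224 + 5382 = 19606;  38649 + 19606 = 58255;  91294 + 58255 = 149549

149549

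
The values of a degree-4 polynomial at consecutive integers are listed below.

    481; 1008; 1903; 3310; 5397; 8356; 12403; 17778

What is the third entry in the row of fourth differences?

24

Δ: 527, 895, 1407, 2087, 2959, 4047, 5375
Δ²: 368, 512, 680, 872, 1088, 1328
Δ³: 144, 168, 192, 216, 240
Δ⁴: 24, 24, 24, 24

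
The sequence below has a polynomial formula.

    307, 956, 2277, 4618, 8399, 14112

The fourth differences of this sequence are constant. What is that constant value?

First differences: 649, 1321, 2341, 3781, 5713
Second differences: 672, 1020, 1440, 1932
Third differences: 348, 420, 492
Fourth differences: 72, 72

72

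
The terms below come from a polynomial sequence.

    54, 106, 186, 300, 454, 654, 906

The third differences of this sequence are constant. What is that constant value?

First differences: 52, 80, 114, 154, 200, 252
Second differences: 28, 34, 40, 46, 52
Third differences: 6, 6, 6, 6

6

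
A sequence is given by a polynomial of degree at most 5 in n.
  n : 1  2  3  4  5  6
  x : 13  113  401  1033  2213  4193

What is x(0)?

-7

D1: 100, 288, 632, 1180, 1980
D2: 188, 344, 548, 800
D3: 156, 204, 252
D4: 48, 48
The fourth differences are constant at 48.
Work back: 156 − 48 = 108;  188 − 108 = 80;  100 − 80 = 20;  13 − 20 = -7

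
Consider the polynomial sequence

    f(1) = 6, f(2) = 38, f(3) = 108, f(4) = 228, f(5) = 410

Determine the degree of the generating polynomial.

3

First differences: 32, 70, 120, 182
Second differences: 38, 50, 62
Third differences: 12, 12
The third differences are constant, so the polynomial has degree 3.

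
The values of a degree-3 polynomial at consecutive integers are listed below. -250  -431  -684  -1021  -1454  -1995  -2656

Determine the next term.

-3449

-181 , -253 , -337 , -433 , -541 , -661
-72 , -84 , -96 , -108 , -120
-12 , -12 , -12 , -12
The third differences are constant (-12).
-120 − 12 = -132;  -661 − 132 = -793;  -2656 − 793 = -3449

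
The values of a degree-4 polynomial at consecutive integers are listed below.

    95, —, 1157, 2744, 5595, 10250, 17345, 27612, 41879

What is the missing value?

390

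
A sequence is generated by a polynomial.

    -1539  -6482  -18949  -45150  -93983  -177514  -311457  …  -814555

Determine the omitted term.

-515654

Using the first 7 terms:
-4943  -12467  -26201  -48833  -83531  -133943
-7524  -13734  -22632  -34698  -50412
-6210  -8898  -12066  -15714
-2688  -3168  -3648
-480  -480
Constant fifth difference = -480.
Extend forward: -3648 − 480 = -4128;  -15714 − 4128 = -19842;  -50412 − 19842 = -70254;  -133943 − 70254 = -204197;  -311457 − 204197 = -515654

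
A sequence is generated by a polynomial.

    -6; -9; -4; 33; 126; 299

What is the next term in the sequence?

576

First differences: -3 , 5 , 37 , 93 , 173
Second differences: 8 , 32 , 56 , 80
Third differences: 24 , 24 , 24
Constant third difference = 24, so extend:
80 + 24 = 104;  173 + 104 = 277;  299 + 277 = 576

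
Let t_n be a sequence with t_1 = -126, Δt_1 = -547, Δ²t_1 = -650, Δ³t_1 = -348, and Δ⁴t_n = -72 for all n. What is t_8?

Build the table forward from the leading diagonal:
Δ⁴: -72, -72, -72, -72, -72, -72, -72, -72
Δ³: -348, -420, -492, -564, -636, -708, -780, -852
Δ²: -650, -998, -1418, -1910, -2474, -3110, -3818, -4598
Δ: -547, -1197, -2195, -3613, -5523, -7997, -11107, -14925
t: -126, -673, -1870, -4065, -7678, -13201, -21198, -32305

-32305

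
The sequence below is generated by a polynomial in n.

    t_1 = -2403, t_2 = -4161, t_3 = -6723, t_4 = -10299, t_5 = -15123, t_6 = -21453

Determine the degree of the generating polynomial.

4

D1: -1758, -2562, -3576, -4824, -6330
D2: -804, -1014, -1248, -1506
D3: -210, -234, -258
D4: -24, -24
The fourth differences are constant, so the polynomial has degree 4.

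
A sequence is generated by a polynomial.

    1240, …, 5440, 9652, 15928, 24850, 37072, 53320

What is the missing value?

2782

Using the last 6 terms:
Δ: 4212, 6276, 8922, 12222, 16248
Δ²: 2064, 2646, 3300, 4026
Δ³: 582, 654, 726
Δ⁴: 72, 72
Constant fourth difference = 72.
Extend backward: 582 − 72 = 510;  2064 − 510 = 1554;  4212 − 1554 = 2658;  5440 − 2658 = 2782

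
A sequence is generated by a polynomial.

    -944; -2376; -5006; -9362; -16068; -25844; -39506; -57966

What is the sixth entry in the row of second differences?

Δ: -1432, -2630, -4356, -6706, -9776, -13662, -18460
Δ²: -1198, -1726, -2350, -3070, -3886, -4798
Δ³: -528, -624, -720, -816, -912
Δ⁴: -96, -96, -96, -96

-4798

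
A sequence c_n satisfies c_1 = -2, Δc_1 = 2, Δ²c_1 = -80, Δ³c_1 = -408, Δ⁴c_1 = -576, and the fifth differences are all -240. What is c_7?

Build the table forward from the leading diagonal:
Fifth differences: -240, -240, -240, -240, -240, -240, -240
Fourth differences: -576, -816, -1056, -1296, -1536, -1776, -2016
Third differences: -408, -984, -1800, -2856, -4152, -5688, -7464
Second differences: -80, -488, -1472, -3272, -6128, -10280, -15968
First differences: 2, -78, -566, -2038, -5310, -11438, -21718
c: -2, 0, -78, -644, -2682, -7992, -19430

-19430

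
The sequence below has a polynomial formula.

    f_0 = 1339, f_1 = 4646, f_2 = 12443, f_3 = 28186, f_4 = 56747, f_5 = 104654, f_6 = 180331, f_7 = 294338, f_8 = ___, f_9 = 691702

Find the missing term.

Using the first 8 terms:
First differences: 3307, 7797, 15743, 28561, 47907, 75677, 114007
Second differences: 4490, 7946, 12818, 19346, 27770, 38330
Third differences: 3456, 4872, 6528, 8424, 10560
Fourth differences: 1416, 1656, 1896, 2136
Fifth differences: 240, 240, 240
Constant fifth difference = 240.
Extend forward: 2136 + 240 = 2376;  10560 + 2376 = 12936;  38330 + 12936 = 51266;  114007 + 51266 = 165273;  294338 + 165273 = 459611

459611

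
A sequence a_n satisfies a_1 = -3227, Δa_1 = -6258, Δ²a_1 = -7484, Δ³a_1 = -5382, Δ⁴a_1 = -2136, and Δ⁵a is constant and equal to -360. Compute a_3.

-23227

Build the table forward from the leading diagonal:
Δ⁵: -360, -360, -360
Δ⁴: -2136, -2496, -2856
Δ³: -5382, -7518, -10014
Δ²: -7484, -12866, -20384
Δ: -6258, -13742, -26608
a: -3227, -9485, -23227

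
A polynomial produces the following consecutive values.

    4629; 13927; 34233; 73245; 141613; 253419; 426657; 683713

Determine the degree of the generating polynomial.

D1: 9298, 20306, 39012, 68368, 111806, 173238, 257056
D2: 11008, 18706, 29356, 43438, 61432, 83818
D3: 7698, 10650, 14082, 17994, 22386
D4: 2952, 3432, 3912, 4392
D5: 480, 480, 480
The fifth differences are constant, so the polynomial has degree 5.

5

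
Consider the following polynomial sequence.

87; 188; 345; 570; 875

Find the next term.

D1: 101, 157, 225, 305
D2: 56, 68, 80
D3: 12, 12
Constant third difference = 12, so extend:
80 + 12 = 92;  305 + 92 = 397;  875 + 397 = 1272

1272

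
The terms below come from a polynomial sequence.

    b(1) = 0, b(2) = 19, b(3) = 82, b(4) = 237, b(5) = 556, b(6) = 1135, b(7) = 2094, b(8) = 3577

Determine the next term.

5752

D1: 19, 63, 155, 319, 579, 959, 1483
D2: 44, 92, 164, 260, 380, 524
D3: 48, 72, 96, 120, 144
D4: 24, 24, 24, 24
The fourth differences are constant (24).
144 + 24 = 168;  524 + 168 = 692;  1483 + 692 = 2175;  3577 + 2175 = 5752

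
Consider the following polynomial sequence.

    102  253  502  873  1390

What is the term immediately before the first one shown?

25

First differences: 151  249  371  517
Second differences: 98  122  146
Third differences: 24  24
The third differences are constant at 24.
Work back: 98 − 24 = 74;  151 − 74 = 77;  102 − 77 = 25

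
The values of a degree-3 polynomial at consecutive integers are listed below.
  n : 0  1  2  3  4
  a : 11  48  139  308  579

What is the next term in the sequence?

976

Δ: 37, 91, 169, 271
Δ²: 54, 78, 102
Δ³: 24, 24
The third differences are constant (24).
102 + 24 = 126;  271 + 126 = 397;  579 + 397 = 976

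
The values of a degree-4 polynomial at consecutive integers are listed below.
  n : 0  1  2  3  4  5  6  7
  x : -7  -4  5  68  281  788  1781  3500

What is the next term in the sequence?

Δ: 3  9  63  213  507  993  1719
Δ²: 6  54  150  294  486  726
Δ³: 48  96  144  192  240
Δ⁴: 48  48  48  48
Fourth differences constant at 48.
240 + 48 = 288;  726 + 288 = 1014;  1719 + 1014 = 2733;  3500 + 2733 = 6233

6233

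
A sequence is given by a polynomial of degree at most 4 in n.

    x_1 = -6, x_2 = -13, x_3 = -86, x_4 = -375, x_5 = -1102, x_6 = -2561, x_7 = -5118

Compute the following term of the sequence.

Δ: -7, -73, -289, -727, -1459, -2557
Δ²: -66, -216, -438, -732, -1098
Δ³: -150, -222, -294, -366
Δ⁴: -72, -72, -72
The fourth differences are constant (-72).
-366 − 72 = -438;  -1098 − 438 = -1536;  -2557 − 1536 = -4093;  -5118 − 4093 = -9211

-9211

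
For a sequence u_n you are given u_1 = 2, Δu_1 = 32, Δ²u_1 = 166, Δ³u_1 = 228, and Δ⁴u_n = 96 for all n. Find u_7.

8684

Build the table forward from the leading diagonal:
Δ⁴: 96, 96, 96, 96, 96, 96, 96
Δ³: 228, 324, 420, 516, 612, 708, 804
Δ²: 166, 394, 718, 1138, 1654, 2266, 2974
Δ: 32, 198, 592, 1310, 2448, 4102, 6368
u: 2, 34, 232, 824, 2134, 4582, 8684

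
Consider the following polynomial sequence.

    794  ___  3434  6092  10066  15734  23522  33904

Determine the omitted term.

Using the last 6 terms:
D1: 2658, 3974, 5668, 7788, 10382
D2: 1316, 1694, 2120, 2594
D3: 378, 426, 474
D4: 48, 48
Constant fourth difference = 48.
Extend backward: 378 − 48 = 330;  1316 − 330 = 986;  2658 − 986 = 1672;  3434 − 1672 = 1762

1762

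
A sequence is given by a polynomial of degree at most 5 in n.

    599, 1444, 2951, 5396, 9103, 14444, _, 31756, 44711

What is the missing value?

21839

Using the first 6 terms:
845, 1507, 2445, 3707, 5341
662, 938, 1262, 1634
276, 324, 372
48, 48
Constant fourth difference = 48.
Extend forward: 372 + 48 = 420;  1634 + 420 = 2054;  5341 + 2054 = 7395;  14444 + 7395 = 21839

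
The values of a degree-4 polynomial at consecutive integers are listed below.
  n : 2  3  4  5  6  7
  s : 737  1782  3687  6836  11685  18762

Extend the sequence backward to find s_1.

240

Δ: 1045, 1905, 3149, 4849, 7077
Δ²: 860, 1244, 1700, 2228
Δ³: 384, 456, 528
Δ⁴: 72, 72
The fourth differences are constant at 72.
Work back: 384 − 72 = 312;  860 − 312 = 548;  1045 − 548 = 497;  737 − 497 = 240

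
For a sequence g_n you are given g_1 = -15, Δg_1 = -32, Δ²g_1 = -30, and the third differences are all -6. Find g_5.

-347

Build the table forward from the leading diagonal:
Δ³: -6, -6, -6, -6, -6
Δ²: -30, -36, -42, -48, -54
Δ: -32, -62, -98, -140, -188
g: -15, -47, -109, -207, -347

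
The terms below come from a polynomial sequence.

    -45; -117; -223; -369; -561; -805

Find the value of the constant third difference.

-6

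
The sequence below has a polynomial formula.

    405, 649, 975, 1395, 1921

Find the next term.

2565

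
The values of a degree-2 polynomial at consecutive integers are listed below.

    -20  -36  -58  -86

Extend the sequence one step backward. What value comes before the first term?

Δ: -16, -22, -28
Δ²: -6, -6
The second differences are constant at -6.
Work back: -16 + 6 = -10;  -20 + 10 = -10

-10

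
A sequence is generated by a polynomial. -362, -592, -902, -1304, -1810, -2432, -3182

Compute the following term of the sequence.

-4072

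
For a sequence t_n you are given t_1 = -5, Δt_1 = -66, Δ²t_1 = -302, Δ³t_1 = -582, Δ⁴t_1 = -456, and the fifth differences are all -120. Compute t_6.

-11575

Build the table forward from the leading diagonal:
D5: -120  -120  -120  -120  -120  -120
D4: -456  -576  -696  -816  -936  -1056
D3: -582  -1038  -1614  -2310  -3126  -4062
D2: -302  -884  -1922  -3536  -5846  -8972
D1: -66  -368  -1252  -3174  -6710  -12556
t: -5  -71  -439  -1691  -4865  -11575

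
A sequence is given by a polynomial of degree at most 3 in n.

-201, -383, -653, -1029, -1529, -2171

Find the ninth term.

-5129

First differences: -182, -270, -376, -500, -642
Second differences: -88, -106, -124, -142
Third differences: -18, -18, -18
Third differences constant at -18.
-142 − 18 = -160;  -642 − 160 = -802;  -2171 − 802 = -2973
-160 − 18 = -178;  -802 − 178 = -980;  -2973 − 980 = -3953
-178 − 18 = -196;  -980 − 196 = -1176;  -3953 − 1176 = -5129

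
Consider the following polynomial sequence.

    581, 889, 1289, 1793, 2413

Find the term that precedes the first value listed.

353

D1: 308  400  504  620
D2: 92  104  116
D3: 12  12
The third differences are constant at 12.
Work back: 92 − 12 = 80;  308 − 80 = 228;  581 − 228 = 353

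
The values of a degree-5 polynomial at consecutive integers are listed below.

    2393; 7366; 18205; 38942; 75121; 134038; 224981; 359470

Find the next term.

D1: 4973  10839  20737  36179  58917  90943  134489
D2: 5866  9898  15442  22738  32026  43546
D3: 4032  5544  7296  9288  11520
D4: 1512  1752  1992  2232
D5: 240  240  240
Fifth differences constant at 240.
2232 + 240 = 2472;  11520 + 2472 = 13992;  43546 + 13992 = 57538;  134489 + 57538 = 192027;  359470 + 192027 = 551497

551497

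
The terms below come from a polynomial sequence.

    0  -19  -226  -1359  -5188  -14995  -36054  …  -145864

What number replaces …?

-76111

Using the first 7 terms:
Δ: -19  -207  -1133  -3829  -9807  -21059
Δ²: -188  -926  -2696  -5978  -11252
Δ³: -738  -1770  -3282  -5274
Δ⁴: -1032  -1512  -1992
Δ⁵: -480  -480
Constant fifth difference = -480.
Extend forward: -1992 − 480 = -2472;  -5274 − 2472 = -7746;  -11252 − 7746 = -18998;  -21059 − 18998 = -40057;  -36054 − 40057 = -76111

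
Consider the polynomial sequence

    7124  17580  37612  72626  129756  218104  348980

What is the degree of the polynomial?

5

First differences: 10456, 20032, 35014, 57130, 88348, 130876
Second differences: 9576, 14982, 22116, 31218, 42528
Third differences: 5406, 7134, 9102, 11310
Fourth differences: 1728, 1968, 2208
Fifth differences: 240, 240
The fifth differences are constant, so the polynomial has degree 5.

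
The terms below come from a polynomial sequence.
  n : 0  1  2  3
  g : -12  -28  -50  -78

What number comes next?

-112

Δ: -16  -22  -28
Δ²: -6  -6
Second differences constant at -6.
-28 − 6 = -34;  -78 − 34 = -112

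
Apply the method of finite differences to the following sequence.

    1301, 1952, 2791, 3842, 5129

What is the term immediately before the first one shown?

814

D1: 651, 839, 1051, 1287
D2: 188, 212, 236
D3: 24, 24
The third differences are constant at 24.
Work back: 188 − 24 = 164;  651 − 164 = 487;  1301 − 487 = 814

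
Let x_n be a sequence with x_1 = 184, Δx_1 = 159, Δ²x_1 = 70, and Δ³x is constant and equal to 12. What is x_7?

Build the table forward from the leading diagonal:
Δ³: 12  12  12  12  12  12  12
Δ²: 70  82  94  106  118  130  142
Δ: 159  229  311  405  511  629  759
x: 184  343  572  883  1288  1799  2428

2428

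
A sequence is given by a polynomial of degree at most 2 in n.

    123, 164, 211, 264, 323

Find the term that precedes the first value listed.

88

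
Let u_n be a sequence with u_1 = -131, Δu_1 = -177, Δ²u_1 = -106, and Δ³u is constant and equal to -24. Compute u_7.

Build the table forward from the leading diagonal:
Third differences: -24, -24, -24, -24, -24, -24, -24
Second differences: -106, -130, -154, -178, -202, -226, -250
First differences: -177, -283, -413, -567, -745, -947, -1173
u: -131, -308, -591, -1004, -1571, -2316, -3263

-3263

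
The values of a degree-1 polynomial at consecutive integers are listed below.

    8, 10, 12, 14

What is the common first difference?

2

First differences: 2, 2, 2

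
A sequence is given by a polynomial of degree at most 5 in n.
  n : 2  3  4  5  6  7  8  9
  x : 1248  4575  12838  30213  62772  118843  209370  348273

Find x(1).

217

Δ: 3327  8263  17375  32559  56071  90527  138903
Δ²: 4936  9112  15184  23512  34456  48376
Δ³: 4176  6072  8328  10944  13920
Δ⁴: 1896  2256  2616  2976
Δ⁵: 360  360  360
The fifth differences are constant at 360.
Work back: 1896 − 360 = 1536;  4176 − 1536 = 2640;  4936 − 2640 = 2296;  3327 − 2296 = 1031;  1248 − 1031 = 217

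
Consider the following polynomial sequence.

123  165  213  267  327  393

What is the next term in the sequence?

Δ: 42 , 48 , 54 , 60 , 66
Δ²: 6 , 6 , 6 , 6
The second differences are constant (6).
66 + 6 = 72;  393 + 72 = 465

465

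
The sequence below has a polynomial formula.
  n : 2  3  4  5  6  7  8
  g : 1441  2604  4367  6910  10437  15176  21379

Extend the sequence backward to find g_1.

722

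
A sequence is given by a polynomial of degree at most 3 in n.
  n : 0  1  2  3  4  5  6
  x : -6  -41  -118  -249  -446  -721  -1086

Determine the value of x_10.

-3686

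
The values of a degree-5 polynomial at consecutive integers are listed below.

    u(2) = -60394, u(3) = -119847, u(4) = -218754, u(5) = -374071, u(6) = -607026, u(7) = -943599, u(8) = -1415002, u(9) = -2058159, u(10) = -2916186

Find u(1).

-27231

-59453  -98907  -155317  -232955  -336573  -471403  -643157  -858027
-39454  -56410  -77638  -103618  -134830  -171754  -214870
-16956  -21228  -25980  -31212  -36924  -43116
-4272  -4752  -5232  -5712  -6192
-480  -480  -480  -480
The fifth differences are constant at -480.
Work back: -4272 + 480 = -3792;  -16956 + 3792 = -13164;  -39454 + 13164 = -26290;  -59453 + 26290 = -33163;  -60394 + 33163 = -27231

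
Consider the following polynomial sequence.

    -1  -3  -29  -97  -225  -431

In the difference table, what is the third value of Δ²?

Δ: -2, -26, -68, -128, -206
Δ²: -24, -42, -60, -78
Δ³: -18, -18, -18

-60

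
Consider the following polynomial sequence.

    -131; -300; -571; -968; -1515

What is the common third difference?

-24

Δ: -169, -271, -397, -547
Δ²: -102, -126, -150
Δ³: -24, -24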